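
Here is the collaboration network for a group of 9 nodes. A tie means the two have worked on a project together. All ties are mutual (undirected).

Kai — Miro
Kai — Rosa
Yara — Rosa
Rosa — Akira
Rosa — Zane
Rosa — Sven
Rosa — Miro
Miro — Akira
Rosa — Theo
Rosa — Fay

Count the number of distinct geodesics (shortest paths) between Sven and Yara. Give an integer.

1

The shortest distance is 2, and the only length-2 path is Sven–Rosa–Yara. So there is exactly 1 shortest path.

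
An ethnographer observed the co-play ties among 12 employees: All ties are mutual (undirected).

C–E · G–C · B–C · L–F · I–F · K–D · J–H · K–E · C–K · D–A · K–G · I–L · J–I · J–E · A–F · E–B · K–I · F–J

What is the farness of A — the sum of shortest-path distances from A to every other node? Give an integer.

26

Distances from A: B:4, C:3, D:1, E:3, F:1, G:3, H:3, I:2, J:2, K:2, L:2.
Sum = 4 + 3 + 1 + 3 + 1 + 3 + 3 + 2 + 2 + 2 + 2 = 26.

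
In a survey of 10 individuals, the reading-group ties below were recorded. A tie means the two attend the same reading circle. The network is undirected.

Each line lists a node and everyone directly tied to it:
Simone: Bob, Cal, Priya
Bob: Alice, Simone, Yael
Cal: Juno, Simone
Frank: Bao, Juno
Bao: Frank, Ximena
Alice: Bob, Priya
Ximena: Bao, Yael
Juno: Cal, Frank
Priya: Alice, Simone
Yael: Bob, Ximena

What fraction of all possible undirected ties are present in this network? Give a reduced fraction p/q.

11/45

There are 11 edges and 10 nodes, so the maximum possible is C(10,2) = 45.
Density = 11/45.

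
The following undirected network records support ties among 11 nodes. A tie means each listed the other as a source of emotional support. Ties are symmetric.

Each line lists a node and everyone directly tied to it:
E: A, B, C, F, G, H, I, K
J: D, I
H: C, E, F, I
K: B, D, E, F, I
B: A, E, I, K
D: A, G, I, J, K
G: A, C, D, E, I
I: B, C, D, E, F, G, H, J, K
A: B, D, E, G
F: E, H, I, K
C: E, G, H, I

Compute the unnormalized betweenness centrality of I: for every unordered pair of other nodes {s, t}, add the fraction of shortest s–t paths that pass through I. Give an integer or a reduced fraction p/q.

Pairs whose geodesics pass through I — G–B: 1/3; G–J: 1/2; G–H: 1/3; G–K: 1/3; G–F: 1/2; B–D: 1/3; B–J: 1; B–H: 1/2; B–C: 1/2; B–F: 1/3; D–E: 1/4; D–H: 1; D–C: 1/2; D–F: 1/2 … (+8 more pairs).
All other pairs contribute 0.
Summing the contributions gives betweenness(I) = 151/12.

151/12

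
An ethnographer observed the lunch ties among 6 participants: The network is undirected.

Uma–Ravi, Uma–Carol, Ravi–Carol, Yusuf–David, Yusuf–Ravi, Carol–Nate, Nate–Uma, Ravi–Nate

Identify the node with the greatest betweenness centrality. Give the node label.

Unnormalized betweenness of each node: Carol:0, David:0, Nate:0, Ravi:6, Uma:0, Yusuf:4.
Ravi has the largest value, 6, making it the main broker — the node through which the most shortest paths run.

Ravi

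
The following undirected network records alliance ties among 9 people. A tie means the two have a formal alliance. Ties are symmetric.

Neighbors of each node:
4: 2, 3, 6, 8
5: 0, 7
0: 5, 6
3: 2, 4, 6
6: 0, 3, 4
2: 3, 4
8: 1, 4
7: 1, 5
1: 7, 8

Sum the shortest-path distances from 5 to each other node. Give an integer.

Distances from 5: 0:1, 1:2, 2:4, 3:3, 4:3, 6:2, 7:1, 8:3.
Sum = 1 + 2 + 4 + 3 + 3 + 2 + 1 + 3 = 19.

19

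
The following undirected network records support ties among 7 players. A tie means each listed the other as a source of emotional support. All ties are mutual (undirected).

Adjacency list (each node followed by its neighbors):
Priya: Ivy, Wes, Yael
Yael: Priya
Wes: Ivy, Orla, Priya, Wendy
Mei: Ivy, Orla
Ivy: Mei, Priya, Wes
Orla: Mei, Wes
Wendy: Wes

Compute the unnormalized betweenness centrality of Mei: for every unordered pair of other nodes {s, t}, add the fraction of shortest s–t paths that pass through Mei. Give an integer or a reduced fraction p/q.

Pairs whose geodesics pass through Mei — Ivy–Orla: 1/2.
All other pairs contribute 0.
Summing the contributions gives betweenness(Mei) = 1/2.

1/2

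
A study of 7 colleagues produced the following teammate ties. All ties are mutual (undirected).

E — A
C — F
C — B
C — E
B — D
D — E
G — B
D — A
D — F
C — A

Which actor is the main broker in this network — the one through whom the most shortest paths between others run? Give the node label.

Unnormalized betweenness of each node: A:1/4, B:21/4, C:4, D:4, E:1/4, F:1/4, G:0.
B has the largest value, 21/4, making it the main broker — the node through which the most shortest paths run.

B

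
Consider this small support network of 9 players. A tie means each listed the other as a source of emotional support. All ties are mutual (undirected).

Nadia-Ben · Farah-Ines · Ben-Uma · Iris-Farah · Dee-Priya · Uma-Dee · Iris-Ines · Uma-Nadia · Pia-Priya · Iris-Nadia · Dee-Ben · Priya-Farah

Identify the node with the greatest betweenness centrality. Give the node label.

Priya

Unnormalized betweenness of each node: Ben:3/2, Dee:19/3, Farah:6, Ines:0, Iris:17/3, Nadia:17/3, Pia:0, Priya:31/3, Uma:3/2.
Priya has the largest value, 31/3, making it the main broker — the node through which the most shortest paths run.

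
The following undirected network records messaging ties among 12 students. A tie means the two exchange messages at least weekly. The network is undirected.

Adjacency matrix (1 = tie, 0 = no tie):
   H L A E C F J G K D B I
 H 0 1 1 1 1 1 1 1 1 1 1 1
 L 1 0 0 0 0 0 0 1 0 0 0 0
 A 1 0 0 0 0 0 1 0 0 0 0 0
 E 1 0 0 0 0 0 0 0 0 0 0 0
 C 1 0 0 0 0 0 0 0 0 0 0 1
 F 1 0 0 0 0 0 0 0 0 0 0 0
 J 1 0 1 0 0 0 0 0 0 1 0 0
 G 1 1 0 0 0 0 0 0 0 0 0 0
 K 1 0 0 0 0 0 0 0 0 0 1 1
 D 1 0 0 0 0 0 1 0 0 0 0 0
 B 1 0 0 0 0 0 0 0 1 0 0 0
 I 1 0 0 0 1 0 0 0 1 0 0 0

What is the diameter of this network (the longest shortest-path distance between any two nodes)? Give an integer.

2

Eccentricity of each node (its greatest distance to any other): A:2, B:2, C:2, D:2, E:2, F:2, G:2, H:1, I:2, J:2, K:2, L:2.
The maximum eccentricity is 2, realized for instance by the pair L–A via L – H – A. So the diameter is 2.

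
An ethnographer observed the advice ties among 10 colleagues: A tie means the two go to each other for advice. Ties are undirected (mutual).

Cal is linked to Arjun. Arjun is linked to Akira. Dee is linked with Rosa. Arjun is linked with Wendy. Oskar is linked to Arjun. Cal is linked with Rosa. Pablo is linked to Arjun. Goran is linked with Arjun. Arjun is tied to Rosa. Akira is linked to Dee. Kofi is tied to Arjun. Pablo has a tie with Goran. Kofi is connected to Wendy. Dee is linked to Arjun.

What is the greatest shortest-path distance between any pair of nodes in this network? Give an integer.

Eccentricity of each node (its greatest distance to any other): Akira:2, Arjun:1, Cal:2, Dee:2, Goran:2, Kofi:2, Oskar:2, Pablo:2, Rosa:2, Wendy:2.
The maximum eccentricity is 2, realized for instance by the pair Pablo–Cal via Pablo – Arjun – Cal. So the diameter is 2.

2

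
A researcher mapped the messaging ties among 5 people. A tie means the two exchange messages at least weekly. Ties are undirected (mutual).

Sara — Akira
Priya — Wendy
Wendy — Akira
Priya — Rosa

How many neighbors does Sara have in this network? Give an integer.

1

Sara is directly tied to Akira. That is 1 neighbor, so the degree of Sara is 1.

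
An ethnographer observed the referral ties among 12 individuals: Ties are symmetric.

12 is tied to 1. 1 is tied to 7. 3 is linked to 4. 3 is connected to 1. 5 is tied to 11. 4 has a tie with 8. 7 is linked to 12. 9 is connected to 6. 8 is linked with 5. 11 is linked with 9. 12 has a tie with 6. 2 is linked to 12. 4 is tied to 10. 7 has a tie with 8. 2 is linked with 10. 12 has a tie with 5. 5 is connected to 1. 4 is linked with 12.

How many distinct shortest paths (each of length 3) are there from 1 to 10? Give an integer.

The shortest distance is 3. The length-3 paths are: 1–3–4–10; 1–12–4–10; 1–12–2–10.
That gives 3 distinct shortest paths.

3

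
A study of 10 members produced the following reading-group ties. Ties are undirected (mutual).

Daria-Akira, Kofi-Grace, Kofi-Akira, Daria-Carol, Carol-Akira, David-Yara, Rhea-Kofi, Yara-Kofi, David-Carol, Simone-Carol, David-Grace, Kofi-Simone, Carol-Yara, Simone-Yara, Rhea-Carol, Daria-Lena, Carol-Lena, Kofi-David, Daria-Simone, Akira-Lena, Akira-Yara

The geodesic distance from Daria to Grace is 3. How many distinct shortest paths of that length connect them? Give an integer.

The shortest distance is 3. The length-3 paths are: Daria–Carol–David–Grace; Daria–Akira–Kofi–Grace; Daria–Simone–Kofi–Grace.
That gives 3 distinct shortest paths.

3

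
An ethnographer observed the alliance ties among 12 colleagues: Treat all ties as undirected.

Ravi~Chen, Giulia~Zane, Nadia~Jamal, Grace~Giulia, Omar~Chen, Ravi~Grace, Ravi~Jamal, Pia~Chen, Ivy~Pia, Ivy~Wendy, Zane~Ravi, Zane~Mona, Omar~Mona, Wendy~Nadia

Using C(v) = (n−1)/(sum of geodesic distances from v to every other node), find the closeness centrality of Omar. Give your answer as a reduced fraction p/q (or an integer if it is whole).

Distances from Omar: Chen:1, Giulia:3, Grace:3, Ivy:3, Jamal:3, Mona:1, Nadia:4, Pia:2, Ravi:2, Wendy:4, Zane:2. Sum = 28.
n = 12, so closeness = 11/28.

11/28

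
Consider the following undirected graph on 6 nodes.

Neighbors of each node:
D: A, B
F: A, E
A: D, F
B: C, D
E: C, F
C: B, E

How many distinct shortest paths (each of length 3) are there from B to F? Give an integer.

The shortest distance is 3. The length-3 paths are: B–C–E–F; B–D–A–F.
That gives 2 distinct shortest paths.

2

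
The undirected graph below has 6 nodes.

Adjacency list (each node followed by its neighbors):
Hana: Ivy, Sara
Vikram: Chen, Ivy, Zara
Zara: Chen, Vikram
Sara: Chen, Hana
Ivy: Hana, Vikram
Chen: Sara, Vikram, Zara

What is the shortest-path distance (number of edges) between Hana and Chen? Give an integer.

2

One shortest route is Hana – Sara – Chen, which uses 2 edges, and Hana and Chen are not directly tied, so nothing shorter exists. So d(Hana,Chen) = 2.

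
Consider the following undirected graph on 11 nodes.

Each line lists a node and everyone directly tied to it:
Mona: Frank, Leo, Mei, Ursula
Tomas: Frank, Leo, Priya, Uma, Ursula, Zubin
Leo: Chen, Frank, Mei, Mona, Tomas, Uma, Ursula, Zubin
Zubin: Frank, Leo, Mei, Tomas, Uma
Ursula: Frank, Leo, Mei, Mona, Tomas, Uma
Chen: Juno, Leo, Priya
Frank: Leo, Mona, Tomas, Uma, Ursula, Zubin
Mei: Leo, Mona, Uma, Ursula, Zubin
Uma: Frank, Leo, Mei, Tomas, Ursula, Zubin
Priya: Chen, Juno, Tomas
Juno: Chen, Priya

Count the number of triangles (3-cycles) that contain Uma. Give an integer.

12

Uma's neighbors: Frank, Leo, Mei, Tomas, Ursula, and Zubin.
Neighbor pairs that are themselves tied: Uma–Frank–Leo; Uma–Frank–Tomas; Uma–Frank–Ursula; Uma–Frank–Zubin; Uma–Leo–Mei; Uma–Leo–Tomas; Uma–Leo–Ursula; Uma–Leo–Zubin; Uma–Mei–Ursula; Uma–Mei–Zubin; Uma–Tomas–Ursula; Uma–Tomas–Zubin. Each forms one triangle with Uma, for 12 in total.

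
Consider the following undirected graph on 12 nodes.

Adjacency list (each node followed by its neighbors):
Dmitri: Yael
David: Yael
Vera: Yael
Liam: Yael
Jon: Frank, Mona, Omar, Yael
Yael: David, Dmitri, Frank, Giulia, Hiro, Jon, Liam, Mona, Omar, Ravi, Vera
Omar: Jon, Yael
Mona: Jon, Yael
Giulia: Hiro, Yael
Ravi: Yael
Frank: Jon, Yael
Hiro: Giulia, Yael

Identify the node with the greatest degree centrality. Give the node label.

Degrees — David:1, Dmitri:1, Frank:2, Giulia:2, Hiro:2, Jon:4, Liam:1, Mona:2, Omar:2, Ravi:1, Vera:1, Yael:11.
The maximum is 11, attained only by Yael.

Yael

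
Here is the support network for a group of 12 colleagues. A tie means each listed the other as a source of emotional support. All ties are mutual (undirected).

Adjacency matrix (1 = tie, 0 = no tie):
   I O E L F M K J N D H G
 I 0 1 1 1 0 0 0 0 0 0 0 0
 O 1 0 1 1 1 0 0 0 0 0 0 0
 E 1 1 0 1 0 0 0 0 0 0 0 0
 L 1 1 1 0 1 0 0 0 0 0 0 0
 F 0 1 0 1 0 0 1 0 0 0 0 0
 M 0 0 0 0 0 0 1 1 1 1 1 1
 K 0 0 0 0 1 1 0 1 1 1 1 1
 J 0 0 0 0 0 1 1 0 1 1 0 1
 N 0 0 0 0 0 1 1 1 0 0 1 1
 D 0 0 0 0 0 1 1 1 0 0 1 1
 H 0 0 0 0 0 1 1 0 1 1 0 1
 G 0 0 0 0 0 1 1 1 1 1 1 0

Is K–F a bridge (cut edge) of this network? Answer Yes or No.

Yes

Without the K–F edge there is no alternate route between K and F, so the network disconnects. It is a bridge.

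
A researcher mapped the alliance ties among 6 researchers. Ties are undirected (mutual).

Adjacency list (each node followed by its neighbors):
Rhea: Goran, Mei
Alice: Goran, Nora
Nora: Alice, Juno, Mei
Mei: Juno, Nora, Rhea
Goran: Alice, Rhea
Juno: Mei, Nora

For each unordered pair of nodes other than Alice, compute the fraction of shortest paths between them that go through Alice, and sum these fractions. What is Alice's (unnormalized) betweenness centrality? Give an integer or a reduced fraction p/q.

3/2

Pairs whose geodesics pass through Alice — Nora–Goran: 1; Goran–Juno: 1/2.
All other pairs contribute 0.
Summing the contributions gives betweenness(Alice) = 3/2.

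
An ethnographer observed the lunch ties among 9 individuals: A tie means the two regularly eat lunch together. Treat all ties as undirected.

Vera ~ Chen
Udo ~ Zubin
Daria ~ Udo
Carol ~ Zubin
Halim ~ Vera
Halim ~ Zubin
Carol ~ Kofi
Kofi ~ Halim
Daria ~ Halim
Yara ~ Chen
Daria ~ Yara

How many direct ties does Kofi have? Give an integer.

Kofi is directly tied to Carol and Halim. That is 2 neighbors, so the degree of Kofi is 2.

2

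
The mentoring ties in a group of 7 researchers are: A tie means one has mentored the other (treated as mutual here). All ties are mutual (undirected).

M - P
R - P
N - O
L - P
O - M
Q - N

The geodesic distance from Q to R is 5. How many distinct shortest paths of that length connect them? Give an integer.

1

The shortest distance is 5, and the only length-5 path is Q–N–O–M–P–R. So there is exactly 1 shortest path.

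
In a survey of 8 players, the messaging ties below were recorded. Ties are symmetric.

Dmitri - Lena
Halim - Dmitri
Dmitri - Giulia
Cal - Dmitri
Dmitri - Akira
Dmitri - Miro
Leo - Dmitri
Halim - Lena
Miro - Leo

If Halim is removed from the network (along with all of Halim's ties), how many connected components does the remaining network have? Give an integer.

Halim's neighbors (Dmitri and Lena) remain reachable from one another through other ties, so the rest of the network stays in one piece.

1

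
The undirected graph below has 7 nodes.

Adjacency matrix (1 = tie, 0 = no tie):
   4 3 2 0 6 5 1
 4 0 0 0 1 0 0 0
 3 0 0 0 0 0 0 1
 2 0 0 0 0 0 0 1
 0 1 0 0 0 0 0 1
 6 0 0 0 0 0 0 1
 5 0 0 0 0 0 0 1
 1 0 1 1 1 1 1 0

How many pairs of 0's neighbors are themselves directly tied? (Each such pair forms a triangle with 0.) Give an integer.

0

0's neighbors are 1 and 4, but none of them are tied to each other, so no triangle contains 0.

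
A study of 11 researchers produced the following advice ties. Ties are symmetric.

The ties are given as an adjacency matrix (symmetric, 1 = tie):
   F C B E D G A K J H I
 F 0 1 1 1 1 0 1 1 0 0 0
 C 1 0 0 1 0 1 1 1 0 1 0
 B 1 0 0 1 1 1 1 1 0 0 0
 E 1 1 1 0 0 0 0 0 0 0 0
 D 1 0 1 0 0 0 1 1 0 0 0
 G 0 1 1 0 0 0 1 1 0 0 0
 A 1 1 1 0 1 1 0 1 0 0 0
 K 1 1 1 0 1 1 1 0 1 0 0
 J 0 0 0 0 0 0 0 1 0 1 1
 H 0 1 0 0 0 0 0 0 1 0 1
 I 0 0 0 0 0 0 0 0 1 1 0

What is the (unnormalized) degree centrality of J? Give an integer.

J is directly tied to H, I, and K. That is 3 neighbors, so the degree of J is 3.

3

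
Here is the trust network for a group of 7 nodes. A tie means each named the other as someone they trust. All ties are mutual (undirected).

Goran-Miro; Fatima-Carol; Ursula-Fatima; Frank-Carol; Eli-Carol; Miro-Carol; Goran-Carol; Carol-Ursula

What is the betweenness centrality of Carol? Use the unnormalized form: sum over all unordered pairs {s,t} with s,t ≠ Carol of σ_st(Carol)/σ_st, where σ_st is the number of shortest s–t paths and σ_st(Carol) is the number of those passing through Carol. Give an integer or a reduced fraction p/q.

13

Pairs whose geodesics pass through Carol — Frank–Eli: 1; Frank–Ursula: 1; Frank–Miro: 1; Frank–Fatima: 1; Frank–Goran: 1; Eli–Ursula: 1; Eli–Miro: 1; Eli–Fatima: 1; Eli–Goran: 1; Ursula–Miro: 1; Ursula–Goran: 1; Miro–Fatima: 1; Fatima–Goran: 1.
All other pairs contribute 0.
Summing the contributions gives betweenness(Carol) = 13.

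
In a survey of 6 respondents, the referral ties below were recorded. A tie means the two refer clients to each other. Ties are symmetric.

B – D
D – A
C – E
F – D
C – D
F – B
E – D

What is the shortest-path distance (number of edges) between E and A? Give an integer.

One shortest route is E – D – A, which uses 2 edges, and E and A are not directly tied, so nothing shorter exists. So d(E,A) = 2.

2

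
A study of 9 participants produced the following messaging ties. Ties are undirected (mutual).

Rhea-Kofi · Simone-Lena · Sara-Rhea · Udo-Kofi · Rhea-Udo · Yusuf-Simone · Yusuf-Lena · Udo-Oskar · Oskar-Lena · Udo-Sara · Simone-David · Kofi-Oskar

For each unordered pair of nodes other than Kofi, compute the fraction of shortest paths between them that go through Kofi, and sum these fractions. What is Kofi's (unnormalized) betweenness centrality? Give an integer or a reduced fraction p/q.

Pairs whose geodesics pass through Kofi — Simone–Rhea: 1/2; Lena–Rhea: 1/2; Yusuf–Rhea: 1/2; David–Rhea: 1/2; Oskar–Rhea: 1/2.
All other pairs contribute 0.
Summing the contributions gives betweenness(Kofi) = 5/2.

5/2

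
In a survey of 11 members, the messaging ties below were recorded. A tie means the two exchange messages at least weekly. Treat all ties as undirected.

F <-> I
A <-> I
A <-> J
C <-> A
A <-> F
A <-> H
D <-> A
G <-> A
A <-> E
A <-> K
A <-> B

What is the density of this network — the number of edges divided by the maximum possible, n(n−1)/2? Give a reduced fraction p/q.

1/5

There are 11 edges and 11 nodes, so the maximum possible is C(11,2) = 55.
Density = 11/55 = 1/5.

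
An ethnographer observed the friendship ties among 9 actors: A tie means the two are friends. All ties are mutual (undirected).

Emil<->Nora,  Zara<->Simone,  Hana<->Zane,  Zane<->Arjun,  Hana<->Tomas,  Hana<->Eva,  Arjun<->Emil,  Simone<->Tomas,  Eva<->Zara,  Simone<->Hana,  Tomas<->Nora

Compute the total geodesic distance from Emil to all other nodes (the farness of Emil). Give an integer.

Distances from Emil: Arjun:1, Eva:4, Hana:3, Nora:1, Simone:3, Tomas:2, Zane:2, Zara:4.
Sum = 1 + 4 + 3 + 1 + 3 + 2 + 2 + 4 = 20.

20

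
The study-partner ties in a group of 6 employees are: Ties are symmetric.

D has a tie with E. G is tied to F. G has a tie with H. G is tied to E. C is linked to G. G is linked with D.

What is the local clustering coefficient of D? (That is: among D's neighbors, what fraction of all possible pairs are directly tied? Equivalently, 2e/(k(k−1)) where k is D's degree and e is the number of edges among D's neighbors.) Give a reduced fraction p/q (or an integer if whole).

1

D's neighbors: E and G (k = 2).
Possible neighbor pairs: C(2,2) = 1. Edges among them: E–G → e = 1.
Clustering(D) = 1/1.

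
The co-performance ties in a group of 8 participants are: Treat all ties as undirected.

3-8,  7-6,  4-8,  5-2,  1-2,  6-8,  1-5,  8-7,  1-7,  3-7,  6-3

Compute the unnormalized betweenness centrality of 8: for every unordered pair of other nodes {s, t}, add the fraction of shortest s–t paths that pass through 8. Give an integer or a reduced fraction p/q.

Pairs whose geodesics pass through 8 — 6–4: 1; 3–4: 1; 4–7: 1; 4–2: 1; 4–1: 1; 4–5: 1.
All other pairs contribute 0.
Summing the contributions gives betweenness(8) = 6.

6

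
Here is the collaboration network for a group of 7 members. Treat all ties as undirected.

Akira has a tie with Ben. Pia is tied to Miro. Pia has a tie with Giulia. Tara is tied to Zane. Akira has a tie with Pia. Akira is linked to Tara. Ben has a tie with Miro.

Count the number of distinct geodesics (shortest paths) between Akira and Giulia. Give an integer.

The shortest distance is 2, and the only length-2 path is Akira–Pia–Giulia. So there is exactly 1 shortest path.

1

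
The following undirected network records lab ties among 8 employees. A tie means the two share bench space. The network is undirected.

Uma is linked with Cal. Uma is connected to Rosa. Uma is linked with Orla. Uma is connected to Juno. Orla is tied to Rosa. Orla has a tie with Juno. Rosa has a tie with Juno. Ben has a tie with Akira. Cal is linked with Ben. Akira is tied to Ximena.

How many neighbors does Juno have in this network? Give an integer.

3

Juno is directly tied to Orla, Rosa, and Uma. That is 3 neighbors, so the degree of Juno is 3.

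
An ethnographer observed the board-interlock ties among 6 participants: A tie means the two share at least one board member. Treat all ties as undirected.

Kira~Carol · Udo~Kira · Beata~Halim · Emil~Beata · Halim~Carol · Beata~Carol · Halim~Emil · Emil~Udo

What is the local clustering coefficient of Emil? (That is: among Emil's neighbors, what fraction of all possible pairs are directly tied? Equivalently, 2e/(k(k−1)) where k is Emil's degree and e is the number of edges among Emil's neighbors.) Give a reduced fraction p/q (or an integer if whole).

Emil's neighbors: Beata, Halim, and Udo (k = 3).
Possible neighbor pairs: C(3,2) = 3. Edges among them: Beata–Halim → e = 1.
Clustering(Emil) = 1/3.

1/3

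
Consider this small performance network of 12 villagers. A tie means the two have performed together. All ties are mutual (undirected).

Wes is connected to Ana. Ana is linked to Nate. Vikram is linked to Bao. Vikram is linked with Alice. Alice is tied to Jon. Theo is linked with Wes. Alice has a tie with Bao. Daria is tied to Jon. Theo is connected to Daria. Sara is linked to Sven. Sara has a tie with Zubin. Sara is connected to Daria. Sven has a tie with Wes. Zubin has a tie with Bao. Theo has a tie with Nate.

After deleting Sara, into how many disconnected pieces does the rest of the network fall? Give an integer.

1

Sara's neighbors (Daria, Sven, and Zubin) remain reachable from one another through other ties, so the rest of the network stays in one piece.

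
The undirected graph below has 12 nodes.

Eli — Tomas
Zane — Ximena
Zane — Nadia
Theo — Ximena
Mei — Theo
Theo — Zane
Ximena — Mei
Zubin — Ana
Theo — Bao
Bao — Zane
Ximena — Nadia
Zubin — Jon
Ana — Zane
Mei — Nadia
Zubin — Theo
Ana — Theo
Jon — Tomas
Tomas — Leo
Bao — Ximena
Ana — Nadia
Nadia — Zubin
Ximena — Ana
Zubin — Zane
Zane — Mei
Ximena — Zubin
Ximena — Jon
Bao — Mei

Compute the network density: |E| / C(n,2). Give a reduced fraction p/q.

There are 27 edges and 12 nodes, so the maximum possible is C(12,2) = 66.
Density = 27/66 = 9/22.

9/22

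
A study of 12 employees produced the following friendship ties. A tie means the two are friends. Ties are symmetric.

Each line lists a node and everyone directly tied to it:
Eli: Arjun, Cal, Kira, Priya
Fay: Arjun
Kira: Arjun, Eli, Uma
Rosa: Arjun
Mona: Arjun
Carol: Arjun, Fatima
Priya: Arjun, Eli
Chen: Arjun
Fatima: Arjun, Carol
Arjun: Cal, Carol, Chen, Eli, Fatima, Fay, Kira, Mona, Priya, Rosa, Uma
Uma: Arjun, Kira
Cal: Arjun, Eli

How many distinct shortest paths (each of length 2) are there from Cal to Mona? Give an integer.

The shortest distance is 2, and the only length-2 path is Cal–Arjun–Mona. So there is exactly 1 shortest path.

1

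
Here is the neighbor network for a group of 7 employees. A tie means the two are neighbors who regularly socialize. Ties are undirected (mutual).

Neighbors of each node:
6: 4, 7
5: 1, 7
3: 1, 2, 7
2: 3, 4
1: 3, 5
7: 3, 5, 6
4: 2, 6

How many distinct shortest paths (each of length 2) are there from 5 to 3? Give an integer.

The shortest distance is 2. The length-2 paths are: 5–7–3; 5–1–3.
That gives 2 distinct shortest paths.

2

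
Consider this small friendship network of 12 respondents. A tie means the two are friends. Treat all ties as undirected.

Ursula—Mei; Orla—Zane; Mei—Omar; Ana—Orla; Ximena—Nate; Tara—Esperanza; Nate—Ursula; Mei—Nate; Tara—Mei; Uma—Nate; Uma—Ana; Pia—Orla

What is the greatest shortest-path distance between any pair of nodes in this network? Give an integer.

7

Eccentricity of each node (its greatest distance to any other): Ana:5, Esperanza:7, Mei:5, Nate:4, Omar:6, Orla:6, Pia:7, Tara:6, Uma:4, Ursula:5, Ximena:5, Zane:7.
The maximum eccentricity is 7, realized for instance by the pair Zane–Esperanza via Zane – Orla – Ana – Uma – Nate – Mei – Tara – Esperanza. So the diameter is 7.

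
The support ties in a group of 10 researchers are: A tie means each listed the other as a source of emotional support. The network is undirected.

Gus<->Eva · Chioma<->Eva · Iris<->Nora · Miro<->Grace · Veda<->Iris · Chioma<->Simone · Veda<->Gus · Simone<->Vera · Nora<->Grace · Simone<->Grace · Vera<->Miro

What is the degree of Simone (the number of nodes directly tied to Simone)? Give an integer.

Simone is directly tied to Chioma, Grace, and Vera. That is 3 neighbors, so the degree of Simone is 3.

3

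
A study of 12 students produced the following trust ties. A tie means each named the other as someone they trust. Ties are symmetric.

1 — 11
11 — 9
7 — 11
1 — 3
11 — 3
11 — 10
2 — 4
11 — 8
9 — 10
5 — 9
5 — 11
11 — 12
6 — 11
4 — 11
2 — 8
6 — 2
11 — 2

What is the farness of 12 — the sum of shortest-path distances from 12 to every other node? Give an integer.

21

Distances from 12: 1:2, 2:2, 3:2, 4:2, 5:2, 6:2, 7:2, 8:2, 9:2, 10:2, 11:1.
Sum = 2 + 2 + 2 + 2 + 2 + 2 + 2 + 2 + 2 + 2 + 1 = 21.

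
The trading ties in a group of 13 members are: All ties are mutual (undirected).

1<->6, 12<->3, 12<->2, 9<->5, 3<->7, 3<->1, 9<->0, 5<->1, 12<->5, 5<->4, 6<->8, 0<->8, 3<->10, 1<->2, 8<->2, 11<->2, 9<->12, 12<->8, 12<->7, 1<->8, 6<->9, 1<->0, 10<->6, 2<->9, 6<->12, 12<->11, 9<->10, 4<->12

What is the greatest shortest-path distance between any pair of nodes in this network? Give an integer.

3

Eccentricity of each node (its greatest distance to any other): 0:3, 1:2, 2:2, 3:2, 4:3, 5:2, 6:2, 7:3, 8:2, 9:2, 10:3, 11:3, 12:2.
The maximum eccentricity is 3, realized for instance by the pair 10–11 via 10 – 3 – 12 – 11. So the diameter is 3.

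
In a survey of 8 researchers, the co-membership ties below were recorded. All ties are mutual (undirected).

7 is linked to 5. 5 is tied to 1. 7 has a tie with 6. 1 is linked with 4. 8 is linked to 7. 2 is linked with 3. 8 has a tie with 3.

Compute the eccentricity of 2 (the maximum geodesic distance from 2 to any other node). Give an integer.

6

Distances from 2: 1:5, 3:1, 4:6, 5:4, 6:4, 7:3, 8:2.
The largest is 6 (to 4), so the eccentricity of 2 is 6.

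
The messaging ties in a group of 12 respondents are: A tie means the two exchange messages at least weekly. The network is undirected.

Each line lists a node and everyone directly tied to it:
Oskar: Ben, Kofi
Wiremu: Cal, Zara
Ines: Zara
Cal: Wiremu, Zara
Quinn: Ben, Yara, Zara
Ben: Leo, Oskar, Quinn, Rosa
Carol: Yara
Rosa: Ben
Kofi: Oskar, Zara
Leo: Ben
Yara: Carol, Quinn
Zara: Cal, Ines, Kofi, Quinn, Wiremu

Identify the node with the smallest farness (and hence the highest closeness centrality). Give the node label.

Quinn

Farness (sum of distances to all others) for each node — Ben:22, Cal:29, Carol:37, Ines:30, Kofi:25, Leo:32, Oskar:26, Quinn:19, Rosa:32, Wiremu:29, Yara:27, Zara:20.
The smallest farness is 19, for Quinn, so Quinn has the highest closeness.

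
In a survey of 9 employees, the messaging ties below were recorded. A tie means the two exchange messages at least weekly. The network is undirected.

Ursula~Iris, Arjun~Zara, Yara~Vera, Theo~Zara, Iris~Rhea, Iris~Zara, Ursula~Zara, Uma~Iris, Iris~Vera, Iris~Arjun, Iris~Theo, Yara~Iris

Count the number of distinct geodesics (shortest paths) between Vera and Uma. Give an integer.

1

The shortest distance is 2, and the only length-2 path is Vera–Iris–Uma. So there is exactly 1 shortest path.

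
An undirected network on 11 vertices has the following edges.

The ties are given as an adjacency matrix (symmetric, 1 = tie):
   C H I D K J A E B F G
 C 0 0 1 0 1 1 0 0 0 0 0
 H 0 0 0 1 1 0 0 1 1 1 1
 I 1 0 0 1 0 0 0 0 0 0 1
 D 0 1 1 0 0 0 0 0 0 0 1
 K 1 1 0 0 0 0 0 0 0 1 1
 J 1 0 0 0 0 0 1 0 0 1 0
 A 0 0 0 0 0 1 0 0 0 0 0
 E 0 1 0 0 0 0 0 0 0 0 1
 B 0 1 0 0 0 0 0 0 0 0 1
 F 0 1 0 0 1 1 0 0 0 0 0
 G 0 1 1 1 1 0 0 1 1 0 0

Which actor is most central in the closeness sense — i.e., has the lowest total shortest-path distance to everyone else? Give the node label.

Farness (sum of distances to all others) for each node — A:30, B:22, C:19, D:20, E:22, F:18, G:17, H:15, I:19, J:21, K:17.
The smallest farness is 15, for H, so H has the highest closeness.

H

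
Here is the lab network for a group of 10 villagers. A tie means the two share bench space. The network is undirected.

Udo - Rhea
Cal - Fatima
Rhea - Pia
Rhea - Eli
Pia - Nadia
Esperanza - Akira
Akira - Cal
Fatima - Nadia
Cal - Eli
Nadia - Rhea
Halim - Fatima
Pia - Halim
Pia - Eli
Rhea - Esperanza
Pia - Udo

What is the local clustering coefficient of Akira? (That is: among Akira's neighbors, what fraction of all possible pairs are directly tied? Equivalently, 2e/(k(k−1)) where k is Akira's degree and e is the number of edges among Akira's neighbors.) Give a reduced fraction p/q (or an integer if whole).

0

Akira's neighbors: Cal and Esperanza (k = 2).
Possible neighbor pairs: C(2,2) = 1. Edges among them: none → e = 0.
Clustering(Akira) = 0/1.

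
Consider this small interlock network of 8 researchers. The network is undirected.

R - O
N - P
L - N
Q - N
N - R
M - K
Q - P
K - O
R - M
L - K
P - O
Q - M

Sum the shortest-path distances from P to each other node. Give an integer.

11

Distances from P: K:2, L:2, M:2, N:1, O:1, Q:1, R:2.
Sum = 2 + 2 + 2 + 1 + 1 + 1 + 2 = 11.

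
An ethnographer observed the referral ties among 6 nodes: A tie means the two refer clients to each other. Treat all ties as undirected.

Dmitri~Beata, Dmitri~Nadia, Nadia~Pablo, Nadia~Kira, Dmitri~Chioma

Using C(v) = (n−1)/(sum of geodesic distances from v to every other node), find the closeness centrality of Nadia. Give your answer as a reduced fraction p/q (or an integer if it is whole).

Distances from Nadia: Beata:2, Chioma:2, Dmitri:1, Kira:1, Pablo:1. Sum = 7.
n = 6, so closeness = 5/7.

5/7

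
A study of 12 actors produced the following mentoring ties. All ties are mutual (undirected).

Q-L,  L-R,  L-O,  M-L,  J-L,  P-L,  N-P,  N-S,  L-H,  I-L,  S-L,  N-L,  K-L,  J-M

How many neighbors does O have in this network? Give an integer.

1

O is directly tied to L. That is 1 neighbor, so the degree of O is 1.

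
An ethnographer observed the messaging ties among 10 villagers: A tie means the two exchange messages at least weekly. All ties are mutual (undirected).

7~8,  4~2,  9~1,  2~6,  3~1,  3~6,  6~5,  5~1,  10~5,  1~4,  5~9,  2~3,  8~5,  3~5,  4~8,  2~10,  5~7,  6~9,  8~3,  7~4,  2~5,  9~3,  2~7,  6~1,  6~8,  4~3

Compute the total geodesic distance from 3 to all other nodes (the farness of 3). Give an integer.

Distances from 3: 1:1, 2:1, 4:1, 5:1, 6:1, 7:2, 8:1, 9:1, 10:2.
Sum = 1 + 1 + 1 + 1 + 1 + 2 + 1 + 1 + 2 = 11.

11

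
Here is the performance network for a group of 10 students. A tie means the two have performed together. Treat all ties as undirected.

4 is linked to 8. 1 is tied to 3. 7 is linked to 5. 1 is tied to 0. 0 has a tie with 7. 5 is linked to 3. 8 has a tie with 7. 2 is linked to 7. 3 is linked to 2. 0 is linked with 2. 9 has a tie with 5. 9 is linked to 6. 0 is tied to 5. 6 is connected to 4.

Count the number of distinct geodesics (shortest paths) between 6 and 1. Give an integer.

2

The shortest distance is 4. The length-4 paths are: 6–9–5–0–1; 6–9–5–3–1.
That gives 2 distinct shortest paths.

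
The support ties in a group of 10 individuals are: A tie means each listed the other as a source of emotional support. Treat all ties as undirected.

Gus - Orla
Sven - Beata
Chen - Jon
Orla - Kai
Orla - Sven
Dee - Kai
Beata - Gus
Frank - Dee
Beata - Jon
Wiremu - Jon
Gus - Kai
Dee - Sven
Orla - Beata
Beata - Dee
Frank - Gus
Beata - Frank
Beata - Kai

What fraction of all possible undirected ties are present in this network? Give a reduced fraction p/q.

There are 17 edges and 10 nodes, so the maximum possible is C(10,2) = 45.
Density = 17/45.

17/45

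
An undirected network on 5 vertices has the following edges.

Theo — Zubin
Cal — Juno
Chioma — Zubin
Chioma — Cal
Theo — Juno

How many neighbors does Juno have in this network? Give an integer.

Juno is directly tied to Cal and Theo. That is 2 neighbors, so the degree of Juno is 2.

2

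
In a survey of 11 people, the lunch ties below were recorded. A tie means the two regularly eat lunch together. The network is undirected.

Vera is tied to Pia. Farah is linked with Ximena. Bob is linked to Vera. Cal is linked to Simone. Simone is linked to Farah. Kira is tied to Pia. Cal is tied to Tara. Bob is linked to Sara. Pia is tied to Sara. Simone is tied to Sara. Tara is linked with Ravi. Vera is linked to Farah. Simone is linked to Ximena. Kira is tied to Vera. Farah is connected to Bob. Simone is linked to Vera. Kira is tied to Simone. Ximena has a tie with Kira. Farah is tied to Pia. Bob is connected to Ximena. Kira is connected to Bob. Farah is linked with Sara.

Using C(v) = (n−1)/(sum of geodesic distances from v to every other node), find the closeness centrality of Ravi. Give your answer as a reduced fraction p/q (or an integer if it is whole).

5/18

Distances from Ravi: Bob:5, Cal:2, Farah:4, Kira:4, Pia:5, Sara:4, Simone:3, Tara:1, Vera:4, Ximena:4. Sum = 36.
n = 11, so closeness = 10/36 = 5/18.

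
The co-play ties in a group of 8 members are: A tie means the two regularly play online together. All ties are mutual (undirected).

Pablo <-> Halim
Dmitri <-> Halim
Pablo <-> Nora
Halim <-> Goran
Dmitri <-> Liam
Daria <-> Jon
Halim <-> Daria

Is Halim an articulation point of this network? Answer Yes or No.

Yes

Removing Halim leaves {Nora and Pablo} with no path to {Goran}, so the network splits into 4 components. Halim is a cut vertex.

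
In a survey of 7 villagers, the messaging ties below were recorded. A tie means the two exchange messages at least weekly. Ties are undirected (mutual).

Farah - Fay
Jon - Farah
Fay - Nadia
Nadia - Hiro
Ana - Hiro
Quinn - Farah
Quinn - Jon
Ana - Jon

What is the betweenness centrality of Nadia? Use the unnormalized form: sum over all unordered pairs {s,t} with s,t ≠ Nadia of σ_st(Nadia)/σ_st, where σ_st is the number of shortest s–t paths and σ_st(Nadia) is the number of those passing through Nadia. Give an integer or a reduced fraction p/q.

2

Pairs whose geodesics pass through Nadia — Fay–Ana: 1/2; Fay–Hiro: 1; Farah–Hiro: 1/2.
All other pairs contribute 0.
Summing the contributions gives betweenness(Nadia) = 2.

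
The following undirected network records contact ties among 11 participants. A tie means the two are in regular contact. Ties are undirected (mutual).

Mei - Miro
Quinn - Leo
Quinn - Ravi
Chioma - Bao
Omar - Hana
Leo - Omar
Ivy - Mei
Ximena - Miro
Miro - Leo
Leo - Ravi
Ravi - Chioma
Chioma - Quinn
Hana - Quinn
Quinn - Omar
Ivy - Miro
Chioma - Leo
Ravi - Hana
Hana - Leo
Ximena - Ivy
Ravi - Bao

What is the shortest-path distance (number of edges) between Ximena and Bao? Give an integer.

4

One shortest route is Ximena – Miro – Leo – Ravi – Bao, which uses 4 edges, and at distance 3 from Ximena we only reach {Chioma, Hana, Omar, Quinn, Ravi}, which does not include Bao. So d(Ximena,Bao) = 4.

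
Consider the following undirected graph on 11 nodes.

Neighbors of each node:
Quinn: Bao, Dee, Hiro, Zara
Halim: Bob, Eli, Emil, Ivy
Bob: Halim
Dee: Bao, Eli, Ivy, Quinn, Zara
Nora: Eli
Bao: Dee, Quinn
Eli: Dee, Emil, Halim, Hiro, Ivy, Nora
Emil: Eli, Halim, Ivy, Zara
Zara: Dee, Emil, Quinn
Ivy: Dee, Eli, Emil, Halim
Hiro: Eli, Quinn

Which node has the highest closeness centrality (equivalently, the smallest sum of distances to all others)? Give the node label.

Eli

Farness (sum of distances to all others) for each node — Bao:23, Bob:27, Dee:16, Eli:14, Emil:17, Halim:18, Hiro:19, Ivy:16, Nora:23, Quinn:20, Zara:19.
The smallest farness is 14, for Eli, so Eli has the highest closeness.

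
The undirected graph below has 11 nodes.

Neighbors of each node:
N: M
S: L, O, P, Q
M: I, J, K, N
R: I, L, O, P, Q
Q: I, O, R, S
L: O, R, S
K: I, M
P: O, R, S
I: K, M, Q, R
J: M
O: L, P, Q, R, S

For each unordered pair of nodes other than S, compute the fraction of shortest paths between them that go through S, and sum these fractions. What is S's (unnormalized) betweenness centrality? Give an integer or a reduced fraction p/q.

1

Pairs whose geodesics pass through S — P–L: 1/3; P–Q: 1/3; L–Q: 1/3.
All other pairs contribute 0.
Summing the contributions gives betweenness(S) = 1.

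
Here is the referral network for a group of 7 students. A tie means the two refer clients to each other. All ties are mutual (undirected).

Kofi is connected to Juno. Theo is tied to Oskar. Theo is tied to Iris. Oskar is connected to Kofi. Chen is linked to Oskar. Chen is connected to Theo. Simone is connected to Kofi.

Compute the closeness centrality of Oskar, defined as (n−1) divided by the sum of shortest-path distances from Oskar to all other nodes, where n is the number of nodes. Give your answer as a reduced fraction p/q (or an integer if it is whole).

2/3

Distances from Oskar: Chen:1, Iris:2, Juno:2, Kofi:1, Simone:2, Theo:1. Sum = 9.
n = 7, so closeness = 6/9 = 2/3.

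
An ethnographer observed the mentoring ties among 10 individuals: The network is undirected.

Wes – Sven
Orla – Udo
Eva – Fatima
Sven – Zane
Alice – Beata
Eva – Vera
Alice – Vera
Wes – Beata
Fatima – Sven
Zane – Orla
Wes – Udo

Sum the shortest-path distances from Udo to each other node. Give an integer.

Distances from Udo: Alice:3, Beata:2, Eva:4, Fatima:3, Orla:1, Sven:2, Vera:4, Wes:1, Zane:2.
Sum = 3 + 2 + 4 + 3 + 1 + 2 + 4 + 1 + 2 = 22.

22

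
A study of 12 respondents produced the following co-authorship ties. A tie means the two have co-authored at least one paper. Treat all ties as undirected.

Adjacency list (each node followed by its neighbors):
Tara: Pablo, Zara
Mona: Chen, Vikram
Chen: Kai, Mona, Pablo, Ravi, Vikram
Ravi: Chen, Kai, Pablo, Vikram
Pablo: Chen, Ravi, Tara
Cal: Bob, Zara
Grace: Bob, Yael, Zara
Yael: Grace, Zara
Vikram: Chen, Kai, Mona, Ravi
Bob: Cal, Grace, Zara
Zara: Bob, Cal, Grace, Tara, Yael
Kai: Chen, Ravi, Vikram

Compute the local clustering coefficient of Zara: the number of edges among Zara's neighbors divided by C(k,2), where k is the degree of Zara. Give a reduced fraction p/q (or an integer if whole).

Zara's neighbors: Bob, Cal, Grace, Tara, and Yael (k = 5).
Possible neighbor pairs: C(5,2) = 10. Edges among them: Bob–Cal, Bob–Grace, Grace–Yael → e = 3.
Clustering(Zara) = 3/10.

3/10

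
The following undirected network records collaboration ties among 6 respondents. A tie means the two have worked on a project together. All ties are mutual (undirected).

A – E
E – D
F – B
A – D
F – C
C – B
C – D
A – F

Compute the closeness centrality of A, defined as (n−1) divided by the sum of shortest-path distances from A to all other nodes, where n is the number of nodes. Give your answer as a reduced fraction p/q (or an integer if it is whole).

Distances from A: B:2, C:2, D:1, E:1, F:1. Sum = 7.
n = 6, so closeness = 5/7.

5/7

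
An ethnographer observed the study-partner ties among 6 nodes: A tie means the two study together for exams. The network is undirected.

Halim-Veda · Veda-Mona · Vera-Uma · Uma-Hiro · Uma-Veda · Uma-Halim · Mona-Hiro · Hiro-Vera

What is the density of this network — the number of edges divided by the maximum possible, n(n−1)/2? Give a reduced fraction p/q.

There are 8 edges and 6 nodes, so the maximum possible is C(6,2) = 15.
Density = 8/15.

8/15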